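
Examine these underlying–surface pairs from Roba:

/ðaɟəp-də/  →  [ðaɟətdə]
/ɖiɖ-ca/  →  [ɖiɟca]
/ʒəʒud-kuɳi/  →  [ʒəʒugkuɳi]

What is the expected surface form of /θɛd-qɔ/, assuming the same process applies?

[θɛɢqɔ]

The data show regressive place assimilation: /p/ → [t] before /d/; /ɖ/ → [ɟ] before /c/; /d/ → [g] before /k/. In each pair only place changes, matching the following consonant, while manner and voice stay constant.
/d/ is a voiced alveolar stop. The following trigger /q/ is uvular, so /d/ must become uvular as well.
Changing only its place to uvular gives [ɢ] — the voiced uvular stop.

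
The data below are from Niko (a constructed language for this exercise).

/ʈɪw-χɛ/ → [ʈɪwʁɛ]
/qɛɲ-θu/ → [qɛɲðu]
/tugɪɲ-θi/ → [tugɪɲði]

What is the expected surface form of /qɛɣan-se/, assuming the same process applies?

[qɛɣanze]

The data show progressive voicing assimilation: /χ/ → [ʁ] after /w/; /θ/ → [ð] after /ɲ/. In each pair only voicing changes, matching the preceding consonant, while place and manner stay constant.
The rule targets /s/ (voiceless alveolar fricative), which sits after the trigger /n/ (voiced).
A voiced alveolar fricative is [z], so the surface segment is [z].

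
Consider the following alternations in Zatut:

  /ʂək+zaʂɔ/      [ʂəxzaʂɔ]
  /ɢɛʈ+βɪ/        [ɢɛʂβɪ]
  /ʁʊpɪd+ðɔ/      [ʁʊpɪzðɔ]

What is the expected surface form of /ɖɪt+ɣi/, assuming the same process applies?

The data show regressive manner assimilation: /k/ → [x] before /z/; /ʈ/ → [ʂ] before /β/; /d/ → [z] before /ð/. In each pair only manner changes, matching the following consonant, while place and voice stay constant.
The rule targets /t/ (voiceless alveolar stop), which sits before the trigger /ɣ/ (fricative).
A voiceless alveolar fricative is [s], so the surface segment is [s].

[ɖɪsɣi]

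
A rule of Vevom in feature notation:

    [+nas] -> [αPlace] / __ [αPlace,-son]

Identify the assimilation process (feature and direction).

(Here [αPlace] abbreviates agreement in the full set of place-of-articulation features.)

regressive place assimilation

The shared variable α links the value of the place features (abbreviated [Place]) on the target to the same value on the neighbouring segment, so place is the feature that assimilates.
The conditioning segment sits to the right of the focus bar, meaning the trigger follows the segment that changes — regressive assimilation.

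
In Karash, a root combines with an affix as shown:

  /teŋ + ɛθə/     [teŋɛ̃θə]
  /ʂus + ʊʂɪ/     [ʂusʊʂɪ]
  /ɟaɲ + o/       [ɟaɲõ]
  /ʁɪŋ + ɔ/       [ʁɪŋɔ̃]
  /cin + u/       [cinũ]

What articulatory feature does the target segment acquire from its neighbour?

The vowel /ɛ/ surfaces as nasalised [ɛ̃] next to the preceding nasal /ŋ/ — it has acquired the [+nasal] feature of its neighbour.
The other forms show the same pattern: /o/ → [õ] after /ɲ/; /ɔ/ → [ɔ̃] after /ŋ/; /u/ → [ũ] after /n/ — each time a vowel is nasalised next to a preceding nasal.
No change occurs in [ʂusʊʂɪ] because the vowel at the boundary is adjacent to an oral consonant, not a nasal (/ʊ/ next to /s/).

nasality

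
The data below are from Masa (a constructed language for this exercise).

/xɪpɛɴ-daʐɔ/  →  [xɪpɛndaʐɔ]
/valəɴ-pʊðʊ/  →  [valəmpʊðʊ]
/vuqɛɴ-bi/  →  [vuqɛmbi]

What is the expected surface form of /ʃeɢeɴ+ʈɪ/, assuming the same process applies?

[ʃeɢeɳʈɪ]

The data show regressive place assimilation: /ɴ/ → [n] before /d/; /ɴ/ → [m] before /p/; /ɴ/ → [m] before /b/. In each pair only place changes, matching the following consonant, while manner and voice stay constant.
/ɴ/ is a voiced uvular nasal. The following trigger /ʈ/ is retroflex, so /ɴ/ must become retroflex as well.
Changing only its place to retroflex gives [ɳ] — the voiced retroflex nasal.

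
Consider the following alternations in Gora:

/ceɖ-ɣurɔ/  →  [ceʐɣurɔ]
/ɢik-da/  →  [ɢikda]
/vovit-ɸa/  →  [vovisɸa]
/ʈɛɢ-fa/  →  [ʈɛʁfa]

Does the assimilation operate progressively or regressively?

regressive

Underlying /ɖ/ is realised as [ʐ] next to /ɣ/; /ɣ/ itself does not change.
/ɖ/ is a stop while /ɣ/ is a fricative; the output [ʐ] is a fricative, matching the trigger — so the feature that spreads is manner.
The same holds elsewhere in the data: /t/ → [s] before /ɸ/ (stop → fricative, matching a fricative); /ɢ/ → [ʁ] before /f/ (stop → fricative, matching a fricative) — only manner changes, and always toward the following segment.
No alternation appears in [ɢikda]: there the adjacent consonants already agree in manner (/k/ and /d/ are both stops), so this form is consistent with the same rule.
Since the segment that changes precedes the conditioning segment, the assimilation is regressive.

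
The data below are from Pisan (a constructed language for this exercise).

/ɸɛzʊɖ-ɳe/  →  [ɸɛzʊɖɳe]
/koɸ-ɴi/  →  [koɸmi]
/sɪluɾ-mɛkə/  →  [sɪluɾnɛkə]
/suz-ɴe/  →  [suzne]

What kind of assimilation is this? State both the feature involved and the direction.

progressive place assimilation

Underlying /ɴ/ is realised as [m] next to /ɸ/; /ɸ/ itself does not change.
/ɴ/ is uvular while /ɸ/ is bilabial; the output [m] is bilabial, matching the trigger — so the feature that spreads is place.
Manner and voice are unchanged, so the assimilation is partial, not total.
The other alternating forms pattern the same way: /m/ → [n] after /ɾ/ (bilabial → alveolar, matching alveolar); /ɴ/ → [n] after /z/ (uvular → alveolar, matching alveolar) — only place changes, and always toward the preceding segment.
No alternation appears in [ɸɛzʊɖɳe]: there the adjacent consonants already agree in place (/ɳ/ and /ɖ/ are both retroflex), so this form is consistent with the same rule.
The trigger is the preceding segment, so the direction is progressive (perseverative).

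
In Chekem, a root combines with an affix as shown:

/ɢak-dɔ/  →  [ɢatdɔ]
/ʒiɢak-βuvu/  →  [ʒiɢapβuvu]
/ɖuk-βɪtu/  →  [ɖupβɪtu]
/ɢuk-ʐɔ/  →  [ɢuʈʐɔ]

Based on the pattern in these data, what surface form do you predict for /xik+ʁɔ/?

The data show regressive place assimilation: /k/ → [t] before /d/; /k/ → [p] before /β/; /k/ → [ʈ] before /ʐ/. In each pair only place changes, matching the following consonant, while manner and voice stay constant.
/k/ is a voiceless velar stop. The following trigger /ʁ/ is uvular, so /k/ must become uvular as well.
Changing only its place to uvular gives [q] — the voiceless uvular stop.

[xiqʁɔ]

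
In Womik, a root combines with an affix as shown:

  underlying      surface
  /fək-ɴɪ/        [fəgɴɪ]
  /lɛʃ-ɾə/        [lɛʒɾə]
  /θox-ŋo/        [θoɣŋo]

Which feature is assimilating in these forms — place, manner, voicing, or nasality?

The segment that alternates is /k/, which surfaces as [g] when adjacent to /ɴ/.
The change voiceless → voiced matches the voicing of the following /ɴ/, identifying this as voicing assimilation.
The other alternating forms pattern the same way: /ʃ/ → [ʒ] before /ɾ/ (voiceless → voiced, matching voiced); /x/ → [ɣ] before /ŋ/ (voiceless → voiced, matching voiced) — only voicing changes, and always toward the following segment.

voicing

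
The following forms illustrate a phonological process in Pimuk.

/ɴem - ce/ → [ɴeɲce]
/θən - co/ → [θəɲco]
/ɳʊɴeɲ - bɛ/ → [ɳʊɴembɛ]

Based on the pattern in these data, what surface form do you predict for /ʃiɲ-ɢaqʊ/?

The data show regressive place assimilation: /m/ → [ɲ] before /c/; /n/ → [ɲ] before /c/; /ɲ/ → [m] before /b/. In each pair only place changes, matching the following consonant, while manner and voice stay constant.
The rule targets /ɲ/ (voiced palatal nasal), which sits before the trigger /ɢ/ (uvular).
A voiced uvular nasal is [ɴ], so the surface segment is [ɴ].

[ʃiɴɢaqʊ]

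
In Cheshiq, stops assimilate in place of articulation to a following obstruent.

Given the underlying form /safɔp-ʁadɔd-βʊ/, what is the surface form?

[safɔqʁadɔbβʊ]

The rule targets /p/ (voiceless bilabial stop), which sits before the trigger /ʁ/ (uvular).
The voiceless uvular stop is [q], so /p/ → [q].
At the second juncture, /d/ likewise becomes [b] adjacent to /β/.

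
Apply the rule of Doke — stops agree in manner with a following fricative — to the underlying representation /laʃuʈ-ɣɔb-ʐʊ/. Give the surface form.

[laʃuʂɣɔβʐʊ]

The rule targets /ʈ/ (voiceless retroflex stop), which sits before the trigger /ɣ/ (fricative).
The voiceless retroflex fricative is [ʂ], so /ʈ/ → [ʂ].
The same rule applies at the second boundary: /b/ → [β] next to /ʐ/.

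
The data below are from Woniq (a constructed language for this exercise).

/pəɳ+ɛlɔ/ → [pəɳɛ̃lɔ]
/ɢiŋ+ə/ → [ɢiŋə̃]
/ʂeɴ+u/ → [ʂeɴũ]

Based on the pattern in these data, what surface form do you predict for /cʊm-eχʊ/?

The data show progressive nasality assimilation (vowel nasalisation): /ɛ/ → [ɛ̃] after /ɳ/; /ə/ → [ə̃] after /ŋ/; /u/ → [ũ] after /ɴ/ — a vowel is nasalised by an immediately preceding nasal consonant.
/e/ sits next to the nasal /m/ and is therefore nasalised to [ẽ].

[cʊmẽχʊ]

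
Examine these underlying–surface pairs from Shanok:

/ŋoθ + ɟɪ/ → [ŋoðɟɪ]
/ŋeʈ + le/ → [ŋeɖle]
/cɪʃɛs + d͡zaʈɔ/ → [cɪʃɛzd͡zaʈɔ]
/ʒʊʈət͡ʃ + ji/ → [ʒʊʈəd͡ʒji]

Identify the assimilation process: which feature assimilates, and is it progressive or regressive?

regressive voicing assimilation

Underlying /θ/ is realised as [ð] next to /ɟ/; /ɟ/ itself does not change.
/θ/ is voiceless while /ɟ/ is voiced; the output [ð] is voiced, matching the trigger — so the feature that spreads is voicing.
Place and manner are unchanged, so the assimilation is partial, not total.
The same holds elsewhere in the data: /ʈ/ → [ɖ] before /l/ (voiceless → voiced, matching voiced); /s/ → [z] before /d͡z/ (voiceless → voiced, matching voiced); /t͡ʃ/ → [d͡ʒ] before /j/ (voiceless → voiced, matching voiced) — only voicing changes, and always toward the following segment.
The trigger is the following segment, so the direction is regressive (anticipatory).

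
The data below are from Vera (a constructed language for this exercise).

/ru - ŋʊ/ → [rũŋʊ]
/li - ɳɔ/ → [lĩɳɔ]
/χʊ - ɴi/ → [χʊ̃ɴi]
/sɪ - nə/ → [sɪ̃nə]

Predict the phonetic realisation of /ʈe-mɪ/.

[ʈẽmɪ]

The data show regressive nasality assimilation (vowel nasalisation): /u/ → [ũ] before /ŋ/; /i/ → [ĩ] before /ɳ/; /ʊ/ → [ʊ̃] before /ɴ/; /ɪ/ → [ɪ̃] before /n/ — a vowel is nasalised by an immediately following nasal consonant.
/e/ sits next to the nasal /m/ and is therefore nasalised to [ẽ].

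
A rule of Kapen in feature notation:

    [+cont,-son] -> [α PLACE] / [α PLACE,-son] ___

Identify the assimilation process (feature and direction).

The shared variable α links the value of the place features (abbreviated [PLACE]) on the target to the same value on the neighbouring segment, so place is the feature that assimilates.
The conditioning segment sits to the left of the focus bar, meaning the trigger precedes the segment that changes — progressive assimilation.

progressive place assimilation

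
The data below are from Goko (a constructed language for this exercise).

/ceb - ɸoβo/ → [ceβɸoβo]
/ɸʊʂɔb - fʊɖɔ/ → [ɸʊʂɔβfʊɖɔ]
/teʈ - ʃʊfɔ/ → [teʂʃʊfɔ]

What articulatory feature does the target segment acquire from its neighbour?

manner

The segment that alternates is /b/, which surfaces as [β] when adjacent to /ɸ/.
The change stop → fricative matches the manner of the following /ɸ/, identifying this as manner assimilation.
Checking the remaining alternations: /b/ → [β] before /f/ (stop → fricative, matching a fricative); /ʈ/ → [ʂ] before /ʃ/ (stop → fricative, matching a fricative) — only manner changes, and always toward the following segment.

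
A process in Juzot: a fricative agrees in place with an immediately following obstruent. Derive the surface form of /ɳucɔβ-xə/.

[ɳucɔɣxə]

/β/ is a voiced bilabial fricative. The following trigger /x/ is velar, so /β/ must become velar as well.
The voiced velar fricative is [ɣ], so /β/ → [ɣ].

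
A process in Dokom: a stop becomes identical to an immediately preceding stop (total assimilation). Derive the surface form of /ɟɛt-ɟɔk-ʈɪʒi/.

/ɟ/ is the segment targeted by the rule; it sits immediately after /t/, so it assimilates completely and surfaces as [t].
At the second juncture, /ʈ/ likewise becomes [k] adjacent to /k/.

[ɟɛttɔkkɪʒi]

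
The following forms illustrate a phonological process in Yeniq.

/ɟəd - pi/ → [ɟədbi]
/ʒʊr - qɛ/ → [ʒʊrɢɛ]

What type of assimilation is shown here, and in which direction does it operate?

progressive voicing assimilation

Underlying /p/ is realised as [b] next to /d/; /d/ itself does not change.
The change voiceless → voiced matches the voicing of the preceding /d/, identifying this as voicing assimilation.
Place and manner are unchanged, so the assimilation is partial, not total.
The same holds elsewhere in the data: /q/ → [ɢ] after /r/ (voiceless → voiced, matching voiced) — only voicing changes, and always toward the preceding segment.
The trigger is the preceding segment, so the direction is progressive (perseverative).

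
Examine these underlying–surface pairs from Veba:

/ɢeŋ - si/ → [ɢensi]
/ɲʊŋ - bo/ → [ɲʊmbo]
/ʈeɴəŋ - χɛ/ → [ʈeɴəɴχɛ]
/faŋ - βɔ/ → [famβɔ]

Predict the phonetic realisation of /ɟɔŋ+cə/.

The data show regressive place assimilation: /ŋ/ → [n] before /s/; /ŋ/ → [m] before /b/; /ŋ/ → [ɴ] before /χ/; /ŋ/ → [m] before /β/. In each pair only place changes, matching the following consonant, while manner and voice stay constant.
The rule targets /ŋ/ (voiced velar nasal), which sits before the trigger /c/ (palatal).
Changing only its place to palatal gives [ɲ] — the voiced palatal nasal.

[ɟɔɲcə]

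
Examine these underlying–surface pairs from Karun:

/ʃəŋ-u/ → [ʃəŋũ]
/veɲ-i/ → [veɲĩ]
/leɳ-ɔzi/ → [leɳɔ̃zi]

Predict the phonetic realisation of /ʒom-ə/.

[ʒomə̃]

The data show progressive nasality assimilation (vowel nasalisation): /u/ → [ũ] after /ŋ/; /i/ → [ĩ] after /ɲ/; /ɔ/ → [ɔ̃] after /ɳ/ — a vowel is nasalised by an immediately preceding nasal consonant.
The vowel /ə/ is adjacent to the preceding nasal /m/, so it acquires [+nasal] and surfaces as [ə̃].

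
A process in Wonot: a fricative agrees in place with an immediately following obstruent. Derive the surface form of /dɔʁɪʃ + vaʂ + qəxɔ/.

/ʃ/ is a voiceless postalveolar fricative. The following trigger /v/ is labiodental, so /ʃ/ must become labiodental as well.
Changing only its place to labiodental gives [f] — the voiceless labiodental fricative.
The same rule applies at the second boundary: /ʂ/ → [χ] next to /q/.

[dɔʁɪfvaχqəxɔ]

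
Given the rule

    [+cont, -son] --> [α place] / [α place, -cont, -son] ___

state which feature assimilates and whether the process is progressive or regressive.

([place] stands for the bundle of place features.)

progressive place assimilation

The shared variable α links the value of the place features (abbreviated [place]) on the target to the same value on the neighbouring segment, so place is the feature that assimilates.
Since the environment is written before the underscore, the trigger precedes the target; the direction is progressive.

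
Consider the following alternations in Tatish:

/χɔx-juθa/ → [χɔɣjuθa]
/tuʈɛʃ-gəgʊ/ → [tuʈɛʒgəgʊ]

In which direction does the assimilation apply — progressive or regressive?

The segment that alternates is /x/, which surfaces as [ɣ] when adjacent to /j/.
/x/ is voiceless while /j/ is voiced; the output [ɣ] is voiced, matching the trigger — so the feature that spreads is voicing.
The same holds elsewhere in the data: /ʃ/ → [ʒ] before /g/ (voiceless → voiced, matching voiced) — only voicing changes, and always toward the following segment.
Since the segment that changes precedes the conditioning segment, the assimilation is regressive.

regressive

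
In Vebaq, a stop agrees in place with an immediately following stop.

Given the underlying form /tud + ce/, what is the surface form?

[tuɟce]

The rule targets /d/ (voiced alveolar stop), which sits before the trigger /c/ (palatal).
The voiced palatal stop is [ɟ], so /d/ → [ɟ].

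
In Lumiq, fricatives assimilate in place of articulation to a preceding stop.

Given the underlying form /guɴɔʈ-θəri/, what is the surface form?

The rule targets /θ/ (voiceless dental fricative), which sits after the trigger /ʈ/ (retroflex).
Changing only its place to retroflex gives [ʂ] — the voiceless retroflex fricative.

[guɴɔʈʂəri]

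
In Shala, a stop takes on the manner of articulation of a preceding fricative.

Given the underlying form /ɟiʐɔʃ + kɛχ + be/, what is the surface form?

[ɟiʐɔʃxɛχβe]

The rule targets /k/ (voiceless velar stop), which sits after the trigger /ʃ/ (fricative).
The voiceless velar fricative is [x], so /k/ → [x].
At the second juncture, /b/ likewise becomes [β] adjacent to /χ/.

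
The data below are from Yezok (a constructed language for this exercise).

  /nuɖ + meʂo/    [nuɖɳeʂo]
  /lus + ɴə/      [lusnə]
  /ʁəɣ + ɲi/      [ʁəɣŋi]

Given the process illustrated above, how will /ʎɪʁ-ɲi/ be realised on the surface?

[ʎɪʁɴi]

The data show progressive place assimilation: /m/ → [ɳ] after /ɖ/; /ɴ/ → [n] after /s/; /ɲ/ → [ŋ] after /ɣ/. In each pair only place changes, matching the preceding consonant, while manner and voice stay constant.
The rule targets /ɲ/ (voiced palatal nasal), which sits after the trigger /ʁ/ (uvular).
A voiced uvular nasal is [ɴ], so the surface segment is [ɴ].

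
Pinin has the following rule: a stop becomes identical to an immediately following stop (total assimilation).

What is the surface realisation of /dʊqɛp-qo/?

/p/ is the segment targeted by the rule; it sits immediately before /q/, so it assimilates completely and surfaces as [q].

[dʊqɛqqo]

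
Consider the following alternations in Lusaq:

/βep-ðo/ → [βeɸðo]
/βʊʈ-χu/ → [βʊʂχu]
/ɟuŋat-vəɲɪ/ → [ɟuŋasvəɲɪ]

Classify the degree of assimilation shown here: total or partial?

The segment that alternates is /p/, which surfaces as [ɸ] when adjacent to /ð/.
/p/ is a stop while /ð/ is a fricative; the output [ɸ] is a fricative, matching the trigger — so the feature that spreads is manner.
Place and voice are unchanged, so the assimilation is partial, not total.
The other alternating forms pattern the same way: /ʈ/ → [ʂ] before /χ/ (stop → fricative, matching a fricative); /t/ → [s] before /v/ (stop → fricative, matching a fricative) — only manner changes, and always toward the following segment.

partial assimilation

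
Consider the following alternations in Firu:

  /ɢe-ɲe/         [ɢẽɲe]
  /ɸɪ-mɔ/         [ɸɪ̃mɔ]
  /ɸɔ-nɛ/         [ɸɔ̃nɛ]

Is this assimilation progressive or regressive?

regressive

The vowel /e/ surfaces as nasalised [ẽ] next to the following nasal /ɲ/ — it has acquired the [+nasal] feature of its neighbour.
The other forms show the same pattern: /ɪ/ → [ɪ̃] before /m/; /ɔ/ → [ɔ̃] before /n/ — each time a vowel is nasalised next to a following nasal.
Because the conditioning nasal is to the right of the vowel that changes, the process is regressive (anticipatory).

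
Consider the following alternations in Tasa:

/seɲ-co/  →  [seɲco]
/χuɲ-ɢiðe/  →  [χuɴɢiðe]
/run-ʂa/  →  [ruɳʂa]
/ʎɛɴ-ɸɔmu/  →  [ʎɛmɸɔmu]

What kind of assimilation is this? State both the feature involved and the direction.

Comparing underlying and surface forms, /ɲ/ → [ɴ] is the alternation; the neighbouring /ɢ/ is constant.
/ɲ/ is palatal while /ɢ/ is uvular; the output [ɴ] is uvular, matching the trigger — so the feature that spreads is place.
Manner and voice are unchanged, so the assimilation is partial, not total.
The other alternating forms pattern the same way: /n/ → [ɳ] before /ʂ/ (alveolar → retroflex, matching retroflex); /ɴ/ → [m] before /ɸ/ (uvular → bilabial, matching bilabial) — only place changes, and always toward the following segment.
No alternation appears in [seɲco]: there the adjacent consonants already agree in place (/ɲ/ and /c/ are both palatal), so this form is consistent with the same rule.
The trigger is the following segment, so the direction is regressive (anticipatory).

regressive place assimilation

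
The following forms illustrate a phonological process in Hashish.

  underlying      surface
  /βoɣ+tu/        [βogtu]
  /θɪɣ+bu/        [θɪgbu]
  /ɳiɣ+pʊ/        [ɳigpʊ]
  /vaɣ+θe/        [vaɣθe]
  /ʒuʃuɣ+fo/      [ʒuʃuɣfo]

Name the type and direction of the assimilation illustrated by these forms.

Comparing underlying and surface forms, /ɣ/ → [g] is the alternation; the neighbouring /t/ is constant.
The change fricative → stop matches the manner of the following /t/, identifying this as manner assimilation.
Place and voice are unchanged, so the assimilation is partial, not total.
The same holds elsewhere in the data: /ɣ/ → [g] before /b/ (fricative → stop, matching a stop); /ɣ/ → [g] before /p/ (fricative → stop, matching a stop) — only manner changes, and always toward the following segment.
No alternation appears in [vaɣθe], [ʒuʃuɣfo]: there the adjacent consonants already agree in manner (/ɣ/ and /θ/ are both fricatives; /ɣ/ and /f/ are both fricatives), so these forms are consistent with the same rule.
The trigger is the following segment, so the direction is regressive (anticipatory).

regressive manner assimilation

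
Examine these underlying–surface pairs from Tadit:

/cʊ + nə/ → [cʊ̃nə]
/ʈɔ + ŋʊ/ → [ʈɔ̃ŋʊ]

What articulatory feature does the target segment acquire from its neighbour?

The vowel /ʊ/ surfaces as nasalised [ʊ̃] next to the following nasal /n/ — it has acquired the [+nasal] feature of its neighbour.
Likewise in the remaining data: /ɔ/ → [ɔ̃] before /ŋ/ — each time a vowel is nasalised next to a following nasal.

nasality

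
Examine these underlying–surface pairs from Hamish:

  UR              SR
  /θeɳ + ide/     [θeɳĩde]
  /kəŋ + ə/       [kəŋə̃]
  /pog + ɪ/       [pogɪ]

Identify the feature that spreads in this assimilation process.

The vowel /i/ surfaces as nasalised [ĩ] next to the preceding nasal /ɳ/ — it has acquired the [+nasal] feature of its neighbour.
The other form shows the same pattern: /ə/ → [ə̃] after /ŋ/ — each time a vowel is nasalised next to a preceding nasal.
No change occurs in [pogɪ] because the vowel at the boundary is adjacent to an oral consonant, not a nasal (/ɪ/ next to /g/).

nasality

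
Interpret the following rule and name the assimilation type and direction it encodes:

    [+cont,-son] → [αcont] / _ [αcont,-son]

The rule copies [cont] (continuancy) from the environment onto the target fricatives; since [±cont] encodes the stop/fricative manner contrast, the assimilating dimension is manner.
Since the environment is written after the underscore, the trigger follows the target; the direction is regressive.

regressive manner assimilation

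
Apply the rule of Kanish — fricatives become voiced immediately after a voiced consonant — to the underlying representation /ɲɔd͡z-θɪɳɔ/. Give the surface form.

The rule targets /θ/ (voiceless dental fricative), which sits after the trigger /d͡z/ (voiced).
A voiced dental fricative is [ð], so the surface segment is [ð].

[ɲɔd͡zðɪɳɔ]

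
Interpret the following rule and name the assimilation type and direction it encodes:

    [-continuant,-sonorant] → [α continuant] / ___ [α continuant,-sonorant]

regressive manner assimilation

The shared variable α links the value of [continuant] on the target to that of the neighbouring obstruent. [continuant] distinguishes stops from fricatives — a manner-of-articulation feature — so this is manner assimilation.
Since the environment is written after the underscore, the trigger follows the target; the direction is regressive.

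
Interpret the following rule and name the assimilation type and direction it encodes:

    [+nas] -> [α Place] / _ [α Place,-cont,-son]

regressive place assimilation

The rule copies the place features (abbreviated [Place]) from the environment onto the target, so the assimilating feature is place.
The conditioning segment sits to the right of the focus bar, meaning the trigger follows the segment that changes — regressive assimilation.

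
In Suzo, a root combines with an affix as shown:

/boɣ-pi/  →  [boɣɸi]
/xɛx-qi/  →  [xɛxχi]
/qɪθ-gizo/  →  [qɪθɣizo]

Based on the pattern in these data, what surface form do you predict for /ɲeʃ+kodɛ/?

The data show progressive manner assimilation: /p/ → [ɸ] after /ɣ/; /q/ → [χ] after /x/; /g/ → [ɣ] after /θ/. In each pair only manner changes, matching the preceding consonant, while place and voice stay constant.
/k/ is a voiceless velar stop. The preceding trigger /ʃ/ is a fricative, so /k/ must become a fricative as well.
The voiceless velar fricative is [x], so /k/ → [x].

[ɲeʃxodɛ]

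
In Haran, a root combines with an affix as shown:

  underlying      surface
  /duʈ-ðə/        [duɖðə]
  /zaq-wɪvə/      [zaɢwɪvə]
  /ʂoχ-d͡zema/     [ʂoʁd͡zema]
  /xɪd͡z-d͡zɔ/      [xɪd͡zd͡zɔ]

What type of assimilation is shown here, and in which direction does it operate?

The segment that alternates is /ʈ/, which surfaces as [ɖ] when adjacent to /ð/.
The change voiceless → voiced matches the voicing of the following /ð/, identifying this as voicing assimilation.
Place and manner are unchanged, so the assimilation is partial, not total.
The same holds elsewhere in the data: /q/ → [ɢ] before /w/ (voiceless → voiced, matching voiced); /χ/ → [ʁ] before /d͡z/ (voiceless → voiced, matching voiced) — only voicing changes, and always toward the following segment.
No alternation appears in [xɪd͡zd͡zɔ]: there the adjacent consonants already agree in voicing (/d͡z/ and /d͡z/ are both voiced), so this form is consistent with the same rule.
The trigger is the following segment, so the direction is regressive (anticipatory).

regressive voicing assimilation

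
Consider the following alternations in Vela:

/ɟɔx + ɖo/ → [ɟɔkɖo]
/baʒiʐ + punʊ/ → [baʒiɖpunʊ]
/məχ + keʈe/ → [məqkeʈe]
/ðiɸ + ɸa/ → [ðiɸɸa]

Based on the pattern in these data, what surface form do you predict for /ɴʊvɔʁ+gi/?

The data show regressive manner assimilation: /x/ → [k] before /ɖ/; /ʐ/ → [ɖ] before /p/; /χ/ → [q] before /k/. In each pair only manner changes, matching the following consonant, while place and voice stay constant.
Nothing changes in [ðiɸɸa]: there the adjacent consonants already agree in manner (/ɸ/ and /ɸ/ are both fricatives), so this form is consistent with the same rule.
The rule targets /ʁ/ (voiced uvular fricative), which sits before the trigger /g/ (stop).
Changing only its manner to stop gives [ɢ] — the voiced uvular stop.

[ɴʊvɔɢgi]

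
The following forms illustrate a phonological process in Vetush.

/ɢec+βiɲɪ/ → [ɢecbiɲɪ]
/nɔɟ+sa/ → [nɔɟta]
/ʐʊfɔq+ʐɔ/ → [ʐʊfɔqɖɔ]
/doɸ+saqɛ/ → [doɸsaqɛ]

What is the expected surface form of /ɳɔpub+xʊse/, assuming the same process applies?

[ɳɔpubkʊse]

The data show progressive manner assimilation: /β/ → [b] after /c/; /s/ → [t] after /ɟ/; /ʐ/ → [ɖ] after /q/. In each pair only manner changes, matching the preceding consonant, while place and voice stay constant.
No alternation appears in [doɸsaqɛ]: there the adjacent consonants already agree in manner (/s/ and /ɸ/ are both fricatives), so this form is consistent with the same rule.
The rule targets /x/ (voiceless velar fricative), which sits after the trigger /b/ (stop).
The voiceless velar stop is [k], so /x/ → [k].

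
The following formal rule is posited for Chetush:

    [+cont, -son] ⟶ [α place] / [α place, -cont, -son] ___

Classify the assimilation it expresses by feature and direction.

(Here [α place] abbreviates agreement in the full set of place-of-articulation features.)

The rule copies the place features (abbreviated [place]) from the environment onto the target, so the assimilating feature is place.
The conditioning segment sits to the left of the focus bar, meaning the trigger precedes the segment that changes — progressive assimilation.

progressive place assimilation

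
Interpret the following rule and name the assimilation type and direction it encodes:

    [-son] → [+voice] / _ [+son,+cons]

regressive voicing assimilation

The target ([-son], obstruents) acquires [+voice] next to a sonorant consonant ([+son,+cons]) — it takes on the voicing of its neighbour, so the feature that spreads is voicing.
The conditioning segment sits to the right of the focus bar, meaning the trigger follows the segment that changes — regressive assimilation.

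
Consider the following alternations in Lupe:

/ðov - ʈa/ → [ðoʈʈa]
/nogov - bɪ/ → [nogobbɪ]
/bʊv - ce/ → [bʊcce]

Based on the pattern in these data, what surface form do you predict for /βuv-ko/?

The data show regressive total assimilation (/v/ → [ʈ] before /ʈ/; /v/ → [b] before /b/; /v/ → [c] before /c/): in every case the target segment becomes identical to its following neighbour, copying more than a single feature.
/v/ is the segment targeted by the rule; it sits immediately before /k/, so it assimilates completely and surfaces as [k].

[βukko]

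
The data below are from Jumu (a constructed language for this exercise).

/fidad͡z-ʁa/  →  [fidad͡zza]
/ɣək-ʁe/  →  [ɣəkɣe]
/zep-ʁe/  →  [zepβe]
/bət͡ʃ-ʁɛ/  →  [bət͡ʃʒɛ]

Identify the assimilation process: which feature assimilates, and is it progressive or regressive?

progressive place assimilation

The segment that alternates is /ʁ/, which surfaces as [z] when adjacent to /d͡z/.
/ʁ/ is uvular while /d͡z/ is alveolar; the output [z] is alveolar, matching the trigger — so the feature that spreads is place.
Manner and voice are unchanged, so the assimilation is partial, not total.
The same holds elsewhere in the data: /ʁ/ → [ɣ] after /k/ (uvular → velar, matching velar); /ʁ/ → [β] after /p/ (uvular → bilabial, matching bilabial); /ʁ/ → [ʒ] after /t͡ʃ/ (uvular → postalveolar, matching postalveolar) — only place changes, and always toward the preceding segment.
The trigger is the preceding segment, so the direction is progressive (perseverative).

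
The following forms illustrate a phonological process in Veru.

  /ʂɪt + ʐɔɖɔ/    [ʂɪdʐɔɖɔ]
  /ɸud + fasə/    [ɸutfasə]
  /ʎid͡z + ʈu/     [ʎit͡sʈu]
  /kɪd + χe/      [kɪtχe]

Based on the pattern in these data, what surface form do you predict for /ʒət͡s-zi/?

[ʒəd͡zzi]

The data show regressive voicing assimilation: /t/ → [d] before /ʐ/; /d/ → [t] before /f/; /d͡z/ → [t͡s] before /ʈ/; /d/ → [t] before /χ/. In each pair only voicing changes, matching the following consonant, while place and manner stay constant.
The rule targets /t͡s/ (voiceless alveolar affricate), which sits before the trigger /z/ (voiced).
Changing only its voicing to voiced gives [d͡z] — the voiced alveolar affricate.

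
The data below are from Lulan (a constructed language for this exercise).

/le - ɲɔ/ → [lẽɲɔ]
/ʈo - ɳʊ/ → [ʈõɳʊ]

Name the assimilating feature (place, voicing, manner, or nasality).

nasality

The vowel /e/ surfaces as nasalised [ẽ] next to the following nasal /ɲ/ — it has acquired the [+nasal] feature of its neighbour.
Likewise in the remaining data: /o/ → [õ] before /ɳ/ — each time a vowel is nasalised next to a following nasal.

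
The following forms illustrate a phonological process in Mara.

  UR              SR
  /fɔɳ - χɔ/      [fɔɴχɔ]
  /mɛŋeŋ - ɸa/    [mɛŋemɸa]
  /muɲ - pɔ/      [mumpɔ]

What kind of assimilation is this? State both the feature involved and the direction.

Underlying /ɳ/ is realised as [ɴ] next to /χ/; /χ/ itself does not change.
/ɳ/ is retroflex while /χ/ is uvular; the output [ɴ] is uvular, matching the trigger — so the feature that spreads is place.
Manner and voice are unchanged, so the assimilation is partial, not total.
The other alternating forms pattern the same way: /ŋ/ → [m] before /ɸ/ (velar → bilabial, matching bilabial); /ɲ/ → [m] before /p/ (palatal → bilabial, matching bilabial) — only place changes, and always toward the following segment.
Since the segment that changes precedes the conditioning segment, the assimilation is regressive.

regressive place assimilation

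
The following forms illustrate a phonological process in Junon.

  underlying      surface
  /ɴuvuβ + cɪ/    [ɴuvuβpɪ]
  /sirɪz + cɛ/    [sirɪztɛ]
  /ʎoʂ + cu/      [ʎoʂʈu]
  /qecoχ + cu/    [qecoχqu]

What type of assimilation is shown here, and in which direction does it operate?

progressive place assimilation

Underlying /c/ is realised as [p] next to /β/; /β/ itself does not change.
The change palatal → bilabial matches the place of the preceding /β/, identifying this as place assimilation.
Manner and voice are unchanged, so the assimilation is partial, not total.
The same holds elsewhere in the data: /c/ → [t] after /z/ (palatal → alveolar, matching alveolar); /c/ → [ʈ] after /ʂ/ (palatal → retroflex, matching retroflex); /c/ → [q] after /χ/ (palatal → uvular, matching uvular) — only place changes, and always toward the preceding segment.
Since the segment that changes follows the conditioning segment, the assimilation is progressive.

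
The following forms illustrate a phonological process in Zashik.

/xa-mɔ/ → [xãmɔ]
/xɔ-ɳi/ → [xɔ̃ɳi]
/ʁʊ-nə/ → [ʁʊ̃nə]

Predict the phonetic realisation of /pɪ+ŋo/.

[pɪ̃ŋo]

The data show regressive nasality assimilation (vowel nasalisation): /a/ → [ã] before /m/; /ɔ/ → [ɔ̃] before /ɳ/; /ʊ/ → [ʊ̃] before /n/ — a vowel is nasalised by an immediately following nasal consonant.
The vowel /ɪ/ is adjacent to the following nasal /ŋ/, so it acquires [+nasal] and surfaces as [ɪ̃].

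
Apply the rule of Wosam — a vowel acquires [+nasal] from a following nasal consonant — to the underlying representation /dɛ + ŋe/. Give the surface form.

[dɛ̃ŋe]

The vowel /ɛ/ is adjacent to the following nasal /ŋ/, so it acquires [+nasal] and surfaces as [ɛ̃].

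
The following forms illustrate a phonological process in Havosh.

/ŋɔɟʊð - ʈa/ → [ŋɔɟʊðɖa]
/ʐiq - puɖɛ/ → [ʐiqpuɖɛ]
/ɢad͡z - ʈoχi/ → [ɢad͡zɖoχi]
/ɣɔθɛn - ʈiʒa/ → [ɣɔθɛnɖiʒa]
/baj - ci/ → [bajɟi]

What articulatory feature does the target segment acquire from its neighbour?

voicing

Underlying /ʈ/ is realised as [ɖ] next to /ð/; /ð/ itself does not change.
The change voiceless → voiced matches the voicing of the preceding /ð/, identifying this as voicing assimilation.
The other alternating forms pattern the same way: /ʈ/ → [ɖ] after /d͡z/ (voiceless → voiced, matching voiced); /ʈ/ → [ɖ] after /n/ (voiceless → voiced, matching voiced); /c/ → [ɟ] after /j/ (voiceless → voiced, matching voiced) — only voicing changes, and always toward the preceding segment.
Nothing changes in [ʐiqpuɖɛ]: there the adjacent consonants already agree in voicing (/p/ and /q/ are both voiceless), so this form is consistent with the same rule.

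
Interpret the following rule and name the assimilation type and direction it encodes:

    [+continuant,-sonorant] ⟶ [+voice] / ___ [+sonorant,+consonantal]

The target ([+continuant,-sonorant], fricatives) acquires [+voice] next to a sonorant consonant ([+sonorant,+consonantal]) — it takes on the voicing of its neighbour, so the feature that spreads is voicing.
Since the environment is written after the underscore, the trigger follows the target; the direction is regressive.

regressive voicing assimilation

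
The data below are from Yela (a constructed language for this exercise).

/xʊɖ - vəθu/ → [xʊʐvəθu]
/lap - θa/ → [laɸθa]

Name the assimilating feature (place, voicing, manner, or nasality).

Comparing underlying and surface forms, /ɖ/ → [ʐ] is the alternation; the neighbouring /v/ is constant.
/ɖ/ is a stop while /v/ is a fricative; the output [ʐ] is a fricative, matching the trigger — so the feature that spreads is manner.
Checking the remaining alternation: /p/ → [ɸ] before /θ/ (stop → fricative, matching a fricative) — only manner changes, and always toward the following segment.

manner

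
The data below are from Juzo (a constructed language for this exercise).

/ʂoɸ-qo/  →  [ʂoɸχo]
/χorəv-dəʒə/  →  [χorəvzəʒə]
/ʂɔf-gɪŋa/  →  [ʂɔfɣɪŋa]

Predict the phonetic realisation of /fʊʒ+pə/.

The data show progressive manner assimilation: /q/ → [χ] after /ɸ/; /d/ → [z] after /v/; /g/ → [ɣ] after /f/. In each pair only manner changes, matching the preceding consonant, while place and voice stay constant.
The rule targets /p/ (voiceless bilabial stop), which sits after the trigger /ʒ/ (fricative).
A voiceless bilabial fricative is [ɸ], so the surface segment is [ɸ].

[fʊʒɸə]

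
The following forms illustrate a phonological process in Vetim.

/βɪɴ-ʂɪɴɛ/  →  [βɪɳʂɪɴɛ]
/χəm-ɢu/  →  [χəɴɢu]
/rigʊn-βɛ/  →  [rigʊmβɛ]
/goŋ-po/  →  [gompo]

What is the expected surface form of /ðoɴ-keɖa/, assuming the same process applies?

[ðoŋkeɖa]

The data show regressive place assimilation: /ɴ/ → [ɳ] before /ʂ/; /m/ → [ɴ] before /ɢ/; /n/ → [m] before /β/; /ŋ/ → [m] before /p/. In each pair only place changes, matching the following consonant, while manner and voice stay constant.
/ɴ/ is a voiced uvular nasal. The following trigger /k/ is velar, so /ɴ/ must become velar as well.
The voiced velar nasal is [ŋ], so /ɴ/ → [ŋ].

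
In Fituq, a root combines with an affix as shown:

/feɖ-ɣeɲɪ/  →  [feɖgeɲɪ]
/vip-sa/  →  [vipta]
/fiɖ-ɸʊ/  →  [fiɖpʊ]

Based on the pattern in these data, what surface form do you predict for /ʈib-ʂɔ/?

[ʈibʈɔ]

The data show progressive manner assimilation: /ɣ/ → [g] after /ɖ/; /s/ → [t] after /p/; /ɸ/ → [p] after /ɖ/. In each pair only manner changes, matching the preceding consonant, while place and voice stay constant.
/ʂ/ is a voiceless retroflex fricative. The preceding trigger /b/ is a stop, so /ʂ/ must become a stop as well.
A voiceless retroflex stop is [ʈ], so the surface segment is [ʈ].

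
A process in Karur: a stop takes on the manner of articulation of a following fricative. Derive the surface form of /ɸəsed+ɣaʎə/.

[ɸəsezɣaʎə]

The rule targets /d/ (voiced alveolar stop), which sits before the trigger /ɣ/ (fricative).
A voiced alveolar fricative is [z], so the surface segment is [z].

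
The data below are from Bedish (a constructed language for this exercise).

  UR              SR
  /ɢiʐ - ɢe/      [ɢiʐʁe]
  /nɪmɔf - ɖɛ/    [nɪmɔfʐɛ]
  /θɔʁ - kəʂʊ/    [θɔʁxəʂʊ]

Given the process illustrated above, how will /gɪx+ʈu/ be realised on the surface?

[gɪxʂu]

The data show progressive manner assimilation: /ɢ/ → [ʁ] after /ʐ/; /ɖ/ → [ʐ] after /f/; /k/ → [x] after /ʁ/. In each pair only manner changes, matching the preceding consonant, while place and voice stay constant.
The rule targets /ʈ/ (voiceless retroflex stop), which sits after the trigger /x/ (fricative).
Changing only its manner to fricative gives [ʂ] — the voiceless retroflex fricative.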